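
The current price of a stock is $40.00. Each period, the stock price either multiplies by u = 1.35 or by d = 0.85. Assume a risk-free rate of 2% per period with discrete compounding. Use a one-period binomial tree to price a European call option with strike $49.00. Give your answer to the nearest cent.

Risk-neutral probability p = (1 + 0.02 − 0.85)/(1.35 − 0.85) = 0.1700/0.5000 = 0.3400
Terminal stock prices: S_u = 54, S_d = 34
Terminal payoffs (S − K): max(5, 0) = 5, max(-15, 0) = 0
Node 0 (S = 40): V_0 = 1/1.02·[0.3400·5.0000 + 0.6600·0.0000] = 1.6667

$1.67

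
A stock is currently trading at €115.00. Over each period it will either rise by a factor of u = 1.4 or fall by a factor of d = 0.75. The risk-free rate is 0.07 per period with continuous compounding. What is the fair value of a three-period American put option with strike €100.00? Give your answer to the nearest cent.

Risk-neutral probability p = (e^0.07 − 0.75)/(1.4 − 0.75) = 0.3225/0.6500 = 0.4962
Terminal stock prices: S_uuu = 315.6, S_uud = 169, S_udd = 90.56, S_ddd = 48.52
Terminal payoffs (K − S): max(-215.6, 0) = 0, max(-69.05, 0) = 0, max(9.438, 0) = 9.438, max(51.48, 0) = 51.48
Node uu (S = 225.4): continuation = e^(−0.07)·[0.4962·0.0000 + 0.5038·0.0000] = 0.0000; exercise value = 0.0000 ≤ continuation, so V_uu = 0.0000
Node ud (S = 120.8): continuation = e^(−0.07)·[0.4962·0.0000 + 0.5038·9.4375] = 4.4335; exercise value = 0.0000 ≤ continuation, so V_ud = 4.4335
Node dd (S = 64.69): continuation = e^(−0.07)·[0.4962·9.4375 + 0.5038·51.4844] = 28.5519; exercise value = 35.3125 > continuation, so V_dd = 35.3125 (exercise)
Node u (S = 161): continuation = e^(−0.07)·[0.4962·0.0000 + 0.5038·4.4335] = 2.0827; exercise value = 0.0000 ≤ continuation, so V_u = 2.0827
Node d (S = 86.25): continuation = e^(−0.07)·[0.4962·4.4335 + 0.5038·35.3125] = 18.6398; exercise value = 13.7500 ≤ continuation, so V_d = 18.6398
Node 0 (S = 115): continuation = e^(−0.07)·[0.4962·2.0827 + 0.5038·18.6398] = 9.7200; exercise value = 0.0000 ≤ continuation, so V_0 = 9.7200

€9.72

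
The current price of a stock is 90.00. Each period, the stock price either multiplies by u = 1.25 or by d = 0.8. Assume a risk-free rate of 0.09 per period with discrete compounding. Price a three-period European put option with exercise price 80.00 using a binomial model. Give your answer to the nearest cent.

2.69

Risk-neutral probability p = (1 + 0.09 − 0.8)/(1.25 − 0.8) = 0.2900/0.4500 = 0.6444
Terminal stock prices: S_uuu = 175.8, S_uud = 112.5, S_udd = 72, S_ddd = 46.08
Terminal payoffs (K − S): max(-95.78, 0) = 0, max(-32.5, 0) = 0, max(8, 0) = 8, max(33.92, 0) = 33.92
Node uu (S = 140.6): V_uu = 1/1.09·[0.6444·0.0000 + 0.3556·0.0000] = 0.0000
Node ud (S = 90): V_ud = 1/1.09·[0.6444·0.0000 + 0.3556·8.0000] = 2.6096
Node dd (S = 57.6): V_dd = 1/1.09·[0.6444·8.0000 + 0.3556·33.9200] = 15.7945
Node u (S = 112.5): V_u = 1/1.09·[0.6444·0.0000 + 0.3556·2.6096] = 0.8512
Node d (S = 72): V_d = 1/1.09·[0.6444·2.6096 + 0.3556·15.7945] = 6.6950
Node 0 (S = 90): V_0 = 1/1.09·[0.6444·0.8512 + 0.3556·6.6950] = 2.6872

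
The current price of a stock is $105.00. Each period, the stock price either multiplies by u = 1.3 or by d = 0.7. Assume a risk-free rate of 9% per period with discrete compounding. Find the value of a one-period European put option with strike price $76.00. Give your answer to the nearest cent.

$0.80

Risk-neutral probability p = (1 + 0.09 − 0.7)/(1.3 − 0.7) = 0.3900/0.6000 = 0.6500
Terminal stock prices: S_u = 136.5, S_d = 73.5
Terminal payoffs (K − S): max(-60.5, 0) = 0, max(2.5, 0) = 2.5
Node 0 (S = 105): V_0 = 1/1.09·[0.6500·0.0000 + 0.3500·2.5000] = 0.8028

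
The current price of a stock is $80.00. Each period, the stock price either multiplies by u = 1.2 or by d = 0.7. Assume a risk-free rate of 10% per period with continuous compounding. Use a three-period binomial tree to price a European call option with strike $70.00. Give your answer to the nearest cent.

Risk-neutral probability p = (e^0.1 − 0.7)/(1.2 − 0.7) = 0.4052/0.5000 = 0.8103
Terminal stock prices: S_uuu = 138.2, S_uud = 80.64, S_udd = 47.04, S_ddd = 27.44
Terminal payoffs (S − K): max(68.24, 0) = 68.24, max(10.64, 0) = 10.64, max(-22.96, 0) = 0, max(-42.56, 0) = 0
Node uu (S = 115.2): V_uu = e^(−0.1)·[0.8103·68.2400 + 0.1897·10.6400] = 51.8614
Node ud (S = 67.2): V_ud = e^(−0.1)·[0.8103·10.6400 + 0.1897·0.0000] = 7.8015
Node dd (S = 39.2): V_dd = e^(−0.1)·[0.8103·0.0000 + 0.1897·0.0000] = 0.0000
Node u (S = 96): V_u = e^(−0.1)·[0.8103·51.8614 + 0.1897·7.8015] = 39.3650
Node d (S = 56): V_d = e^(−0.1)·[0.8103·7.8015 + 0.1897·0.0000] = 5.7203
Node 0 (S = 80): V_0 = e^(−0.1)·[0.8103·39.3650 + 0.1897·5.7203] = 29.8452

$29.85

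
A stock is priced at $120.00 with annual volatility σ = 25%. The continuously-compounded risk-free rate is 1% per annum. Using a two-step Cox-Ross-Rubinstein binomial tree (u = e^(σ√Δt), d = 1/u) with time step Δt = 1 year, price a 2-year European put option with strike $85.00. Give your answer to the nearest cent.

$3.52

CRR parameters: u = e^(σ√Δt) = e^(0.25·√1) = 1.2840, d = 1/u = 0.7788
Per-period rate: rΔt = 0.01·1 = 0.01, so R = e^0.01 = 1.0101
Risk-neutral probability p = (e^0.01 − 0.7788)/(1.2840 − 0.7788) = 0.2312/0.5052 = 0.4577
Terminal stock prices: S_uu = 197.8, S_ud = 120, S_dd = 72.78
Terminal payoffs (K − S): max(-112.8, 0) = 0, max(-35, 0) = 0, max(12.22, 0) = 12.22
Node u (S = 154.1): V_u = e^(−0.01)·[0.4577·0.0000 + 0.5423·0.0000] = 0.0000
Node d (S = 93.46): V_d = e^(−0.01)·[0.4577·0.0000 + 0.5423·12.2163] = 6.5588
Node 0 (S = 120): V_0 = e^(−0.01)·[0.4577·0.0000 + 0.5423·6.5588] = 3.5213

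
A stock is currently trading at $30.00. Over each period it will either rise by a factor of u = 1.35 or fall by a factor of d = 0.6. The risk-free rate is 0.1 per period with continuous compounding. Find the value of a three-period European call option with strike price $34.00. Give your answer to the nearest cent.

$9.01

Risk-neutral probability p = (e^0.1 − 0.6)/(1.35 − 0.6) = 0.5052/0.7500 = 0.6736
Terminal stock prices: S_uuu = 73.81, S_uud = 32.8, S_udd = 14.58, S_ddd = 6.48
Terminal payoffs (S − K): max(39.81, 0) = 39.81, max(-1.195, 0) = 0, max(-19.42, 0) = 0, max(-27.52, 0) = 0
Node uu (S = 54.68): V_uu = e^(−0.1)·[0.6736·39.8113 + 0.3264·0.0000] = 24.2635
Node ud (S = 24.3): V_ud = e^(−0.1)·[0.6736·0.0000 + 0.3264·0.0000] = 0.0000
Node dd (S = 10.8): V_dd = e^(−0.1)·[0.6736·0.0000 + 0.3264·0.0000] = 0.0000
Node u (S = 40.5): V_u = e^(−0.1)·[0.6736·24.2635 + 0.3264·0.0000] = 14.7877
Node d (S = 18): V_d = e^(−0.1)·[0.6736·0.0000 + 0.3264·0.0000] = 0.0000
Node 0 (S = 30): V_0 = e^(−0.1)·[0.6736·14.7877 + 0.3264·0.0000] = 9.0126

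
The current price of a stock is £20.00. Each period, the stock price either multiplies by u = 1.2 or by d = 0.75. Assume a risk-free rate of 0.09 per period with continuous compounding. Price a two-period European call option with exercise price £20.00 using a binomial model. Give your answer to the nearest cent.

Risk-neutral probability p = (e^0.09 − 0.75)/(1.2 − 0.75) = 0.3442/0.4500 = 0.7648
Terminal stock prices: S_uu = 28.8, S_ud = 18, S_dd = 11.25
Terminal payoffs (S − K): max(8.8, 0) = 8.8, max(-2, 0) = 0, max(-8.75, 0) = 0
Node u (S = 24): V_u = e^(−0.09)·[0.7648·8.8000 + 0.2352·0.0000] = 6.1512
Node d (S = 15): V_d = e^(−0.09)·[0.7648·0.0000 + 0.2352·0.0000] = 0.0000
Node 0 (S = 20): V_0 = e^(−0.09)·[0.7648·6.1512 + 0.2352·0.0000] = 4.2997

£4.30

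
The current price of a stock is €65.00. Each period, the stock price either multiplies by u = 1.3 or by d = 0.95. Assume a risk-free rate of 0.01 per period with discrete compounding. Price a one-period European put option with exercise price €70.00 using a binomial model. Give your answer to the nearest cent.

Risk-neutral probability p = (1 + 0.01 − 0.95)/(1.3 − 0.95) = 0.0600/0.3500 = 0.1714
Terminal stock prices: S_u = 84.5, S_d = 61.75
Terminal payoffs (K − S): max(-14.5, 0) = 0, max(8.25, 0) = 8.25
Node 0 (S = 65): V_0 = 1/1.01·[0.1714·0.0000 + 0.8286·8.2500] = 6.7680

€6.77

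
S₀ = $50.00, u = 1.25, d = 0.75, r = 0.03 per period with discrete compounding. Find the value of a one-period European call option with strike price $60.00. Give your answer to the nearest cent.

Risk-neutral probability p = (1 + 0.03 − 0.75)/(1.25 − 0.75) = 0.2800/0.5000 = 0.5600
Terminal stock prices: S_u = 62.5, S_d = 37.5
Terminal payoffs (S − K): max(2.5, 0) = 2.5, max(-22.5, 0) = 0
Node 0 (S = 50): V_0 = 1/1.03·[0.5600·2.5000 + 0.4400·0.0000] = 1.3592

$1.36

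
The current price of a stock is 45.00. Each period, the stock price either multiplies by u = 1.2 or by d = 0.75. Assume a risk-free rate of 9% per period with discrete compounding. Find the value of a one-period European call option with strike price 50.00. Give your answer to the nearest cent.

2.77

Risk-neutral probability p = (1 + 0.09 − 0.75)/(1.2 − 0.75) = 0.3400/0.4500 = 0.7556
Terminal stock prices: S_u = 54, S_d = 33.75
Terminal payoffs (S − K): max(4, 0) = 4, max(-16.25, 0) = 0
Node 0 (S = 45): V_0 = 1/1.09·[0.7556·4.0000 + 0.2444·0.0000] = 2.7727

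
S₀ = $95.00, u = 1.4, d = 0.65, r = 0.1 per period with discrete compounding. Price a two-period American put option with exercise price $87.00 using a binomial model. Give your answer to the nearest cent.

Risk-neutral probability p = (1 + 0.1 − 0.65)/(1.4 − 0.65) = 0.4500/0.7500 = 0.6000
Terminal stock prices: S_uu = 186.2, S_ud = 86.45, S_dd = 40.14
Terminal payoffs (K − S): max(-99.2, 0) = 0, max(0.55, 0) = 0.55, max(46.86, 0) = 46.86
Node u (S = 133): continuation = 1/1.1·[0.6000·0.0000 + 0.4000·0.5500] = 0.2000; exercise value = 0.0000 ≤ continuation, so V_u = 0.2000
Node d (S = 61.75): continuation = 1/1.1·[0.6000·0.5500 + 0.4000·46.8625] = 17.3409; exercise value = 25.2500 > continuation, so V_d = 25.2500 (exercise)
Node 0 (S = 95): continuation = 1/1.1·[0.6000·0.2000 + 0.4000·25.2500] = 9.2909; exercise value = 0.0000 ≤ continuation, so V_0 = 9.2909

$9.29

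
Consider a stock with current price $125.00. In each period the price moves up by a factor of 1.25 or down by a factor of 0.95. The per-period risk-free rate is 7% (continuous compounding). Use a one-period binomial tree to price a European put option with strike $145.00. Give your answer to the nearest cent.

$14.48

Risk-neutral probability p = (e^0.07 − 0.95)/(1.25 − 0.95) = 0.1225/0.3000 = 0.4084
Terminal stock prices: S_u = 156.2, S_d = 118.8
Terminal payoffs (K − S): max(-11.25, 0) = 0, max(26.25, 0) = 26.25
Node 0 (S = 125): V_0 = e^(−0.07)·[0.4084·0.0000 + 0.5916·26.2500] = 14.4806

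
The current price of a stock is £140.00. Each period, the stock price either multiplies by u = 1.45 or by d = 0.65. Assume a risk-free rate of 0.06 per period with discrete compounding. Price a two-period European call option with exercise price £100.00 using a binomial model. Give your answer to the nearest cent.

£59.64

Risk-neutral probability p = (1 + 0.06 − 0.65)/(1.45 − 0.65) = 0.4100/0.8000 = 0.5125
Terminal stock prices: S_uu = 294.4, S_ud = 132, S_dd = 59.15
Terminal payoffs (S − K): max(194.4, 0) = 194.4, max(31.95, 0) = 31.95, max(-40.85, 0) = 0
Node u (S = 203): V_u = 1/1.06·[0.5125·194.3500 + 0.4875·31.9500] = 108.6604
Node d (S = 91): V_d = 1/1.06·[0.5125·31.9500 + 0.4875·0.0000] = 15.4475
Node 0 (S = 140): V_0 = 1/1.06·[0.5125·108.6604 + 0.4875·15.4475] = 59.6407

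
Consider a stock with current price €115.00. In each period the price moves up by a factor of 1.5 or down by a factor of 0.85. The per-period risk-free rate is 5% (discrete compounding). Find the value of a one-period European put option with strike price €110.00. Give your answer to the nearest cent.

€8.08

Risk-neutral probability p = (1 + 0.05 − 0.85)/(1.5 − 0.85) = 0.2000/0.6500 = 0.3077
Terminal stock prices: S_u = 172.5, S_d = 97.75
Terminal payoffs (K − S): max(-62.5, 0) = 0, max(12.25, 0) = 12.25
Node 0 (S = 115): V_0 = 1/1.05·[0.3077·0.0000 + 0.6923·12.2500] = 8.0769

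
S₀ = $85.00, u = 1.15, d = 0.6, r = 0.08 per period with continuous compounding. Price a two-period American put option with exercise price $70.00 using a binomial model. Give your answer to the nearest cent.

Risk-neutral probability p = (e^0.08 − 0.6)/(1.15 − 0.6) = 0.4833/0.5500 = 0.8787
Terminal stock prices: S_uu = 112.4, S_ud = 58.65, S_dd = 30.6
Terminal payoffs (K − S): max(-42.41, 0) = 0, max(11.35, 0) = 11.35, max(39.4, 0) = 39.4
Node u (S = 97.75): continuation = e^(−0.08)·[0.8787·0.0000 + 0.1213·11.3500] = 1.2709; exercise value = 0.0000 ≤ continuation, so V_u = 1.2709
Node d (S = 51): continuation = e^(−0.08)·[0.8787·11.3500 + 0.1213·39.4000] = 13.6181; exercise value = 19.0000 > continuation, so V_d = 19.0000 (exercise)
Node 0 (S = 85): continuation = e^(−0.08)·[0.8787·1.2709 + 0.1213·19.0000] = 3.1583; exercise value = 0.0000 ≤ continuation, so V_0 = 3.1583

$3.16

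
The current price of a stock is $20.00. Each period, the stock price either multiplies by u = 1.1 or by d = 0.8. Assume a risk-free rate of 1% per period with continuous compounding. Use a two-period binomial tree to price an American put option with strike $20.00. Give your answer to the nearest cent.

Risk-neutral probability p = (e^0.01 − 0.8)/(1.1 − 0.8) = 0.2101/0.3000 = 0.7002
Terminal stock prices: S_uu = 24.2, S_ud = 17.6, S_dd = 12.8
Terminal payoffs (K − S): max(-4.2, 0) = 0, max(2.4, 0) = 2.4, max(7.2, 0) = 7.2
Node u (S = 22): continuation = e^(−0.01)·[0.7002·0.0000 + 0.2998·2.4000] = 0.7124; exercise value = 0.0000 ≤ continuation, so V_u = 0.7124
Node d (S = 16): continuation = e^(−0.01)·[0.7002·2.4000 + 0.2998·7.2000] = 3.8010; exercise value = 4.0000 > continuation, so V_d = 4.0000 (exercise)
Node 0 (S = 20): continuation = e^(−0.01)·[0.7002·0.7124 + 0.2998·4.0000] = 1.6813; exercise value = 0.0000 ≤ continuation, so V_0 = 1.6813

$1.68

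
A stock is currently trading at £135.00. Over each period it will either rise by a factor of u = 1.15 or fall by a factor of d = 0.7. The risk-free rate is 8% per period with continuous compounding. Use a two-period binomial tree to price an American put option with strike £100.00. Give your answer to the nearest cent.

Risk-neutral probability p = (e^0.08 − 0.7)/(1.15 − 0.7) = 0.3833/0.4500 = 0.8517
Terminal stock prices: S_uu = 178.5, S_ud = 108.7, S_dd = 66.15
Terminal payoffs (K − S): max(-78.54, 0) = 0, max(-8.675, 0) = 0, max(33.85, 0) = 33.85
Node u (S = 155.2): continuation = e^(−0.08)·[0.8517·0.0000 + 0.1483·0.0000] = 0.0000; exercise value = 0.0000 ≤ continuation, so V_u = 0.0000
Node d (S = 94.5): continuation = e^(−0.08)·[0.8517·0.0000 + 0.1483·33.8500] = 4.6325; exercise value = 5.5000 > continuation, so V_d = 5.5000 (exercise)
Node 0 (S = 135): continuation = e^(−0.08)·[0.8517·0.0000 + 0.1483·5.5000] = 0.7527; exercise value = 0.0000 ≤ continuation, so V_0 = 0.7527

£0.75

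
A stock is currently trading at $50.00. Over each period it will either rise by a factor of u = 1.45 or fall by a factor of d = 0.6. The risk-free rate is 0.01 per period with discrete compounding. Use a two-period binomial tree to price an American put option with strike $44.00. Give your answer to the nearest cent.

$7.30

Risk-neutral probability p = (1 + 0.01 − 0.6)/(1.45 − 0.6) = 0.4100/0.8500 = 0.4824
Terminal stock prices: S_uu = 105.1, S_ud = 43.5, S_dd = 18
Terminal payoffs (K − S): max(-61.12, 0) = 0, max(0.5, 0) = 0.5, max(26, 0) = 26
Node u (S = 72.5): continuation = 1/1.01·[0.4824·0.0000 + 0.5176·0.5000] = 0.2563; exercise value = 0.0000 ≤ continuation, so V_u = 0.2563
Node d (S = 30): continuation = 1/1.01·[0.4824·0.5000 + 0.5176·26.0000] = 13.5644; exercise value = 14.0000 > continuation, so V_d = 14.0000 (exercise)
Node 0 (S = 50): continuation = 1/1.01·[0.4824·0.2563 + 0.5176·14.0000] = 7.2977; exercise value = 0.0000 ≤ continuation, so V_0 = 7.2977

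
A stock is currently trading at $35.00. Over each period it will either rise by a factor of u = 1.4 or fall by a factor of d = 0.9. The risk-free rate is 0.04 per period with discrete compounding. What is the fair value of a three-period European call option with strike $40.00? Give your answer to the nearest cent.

$4.37

Risk-neutral probability p = (1 + 0.04 − 0.9)/(1.4 − 0.9) = 0.1400/0.5000 = 0.2800
Terminal stock prices: S_uuu = 96.04, S_uud = 61.74, S_udd = 39.69, S_ddd = 25.52
Terminal payoffs (S − K): max(56.04, 0) = 56.04, max(21.74, 0) = 21.74, max(-0.31, 0) = 0, max(-14.48, 0) = 0
Node uu (S = 68.6): V_uu = 1/1.04·[0.2800·56.0400 + 0.7200·21.7400] = 30.1385
Node ud (S = 44.1): V_ud = 1/1.04·[0.2800·21.7400 + 0.7200·0.0000] = 5.8531
Node dd (S = 28.35): V_dd = 1/1.04·[0.2800·0.0000 + 0.7200·0.0000] = 0.0000
Node u (S = 49): V_u = 1/1.04·[0.2800·30.1385 + 0.7200·5.8531] = 12.1663
Node d (S = 31.5): V_d = 1/1.04·[0.2800·5.8531 + 0.7200·0.0000] = 1.5758
Node 0 (S = 35): V_0 = 1/1.04·[0.2800·12.1663 + 0.7200·1.5758] = 4.3665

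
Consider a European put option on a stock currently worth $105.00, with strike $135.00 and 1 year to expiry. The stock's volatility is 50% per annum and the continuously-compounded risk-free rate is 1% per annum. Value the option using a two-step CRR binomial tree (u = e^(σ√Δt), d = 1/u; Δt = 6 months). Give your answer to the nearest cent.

CRR parameters: u = e^(σ√Δt) = e^(0.5·√0.5) = 1.4241, d = 1/u = 0.7022
Per-period rate: rΔt = 0.01·0.5 = 0.005, so R = e^0.005 = 1.0050
Risk-neutral probability p = (e^0.005 − 0.7022)/(1.4241 − 0.7022) = 0.3028/0.7219 = 0.4195
Terminal stock prices: S_uu = 213, S_ud = 105, S_dd = 51.77
Terminal payoffs (K − S): max(-77.95, 0) = 0, max(30, 0) = 30, max(83.23, 0) = 83.23
Node u (S = 149.5): V_u = e^(−0.005)·[0.4195·0.0000 + 0.5805·30.0000] = 17.3292
Node d (S = 73.73): V_d = e^(−0.005)·[0.4195·30.0000 + 0.5805·83.2278] = 60.5969
Node 0 (S = 105): V_0 = e^(−0.005)·[0.4195·17.3292 + 0.5805·60.5969] = 42.2359

$42.24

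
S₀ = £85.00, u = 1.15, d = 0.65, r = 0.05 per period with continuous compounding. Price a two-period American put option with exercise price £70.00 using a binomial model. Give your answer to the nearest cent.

£3.70

Risk-neutral probability p = (e^0.05 − 0.65)/(1.15 − 0.65) = 0.4013/0.5000 = 0.8025
Terminal stock prices: S_uu = 112.4, S_ud = 63.54, S_dd = 35.91
Terminal payoffs (K − S): max(-42.41, 0) = 0, max(6.463, 0) = 6.463, max(34.09, 0) = 34.09
Node u (S = 97.75): continuation = e^(−0.05)·[0.8025·0.0000 + 0.1975·6.4625] = 1.2138; exercise value = 0.0000 ≤ continuation, so V_u = 1.2138
Node d (S = 55.25): continuation = e^(−0.05)·[0.8025·6.4625 + 0.1975·34.0875] = 11.3361; exercise value = 14.7500 > continuation, so V_d = 14.7500 (exercise)
Node 0 (S = 85): continuation = e^(−0.05)·[0.8025·1.2138 + 0.1975·14.7500] = 3.6971; exercise value = 0.0000 ≤ continuation, so V_0 = 3.6971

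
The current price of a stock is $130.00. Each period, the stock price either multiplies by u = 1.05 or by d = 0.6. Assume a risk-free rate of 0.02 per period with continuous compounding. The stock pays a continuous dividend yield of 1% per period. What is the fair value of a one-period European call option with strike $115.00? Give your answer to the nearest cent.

$19.20

Per-period risk-free factor R = e^0.02 = 1.0202; dividend-adjusted growth = e^(0.02−0.01) = 1.0101.
Risk-neutral probability p = (1.0101 − 0.6)/(1.05 − 0.6) = 0.4101/0.4500 = 0.9112
Terminal stock prices: S_u = 136.5, S_d = 78
Terminal payoffs (S − K): max(21.5, 0) = 21.5, max(-37, 0) = 0
Node 0 (S = 130): V_0 = e^(−0.02)·[0.9112·21.5000 + 0.0888·0.0000] = 19.2034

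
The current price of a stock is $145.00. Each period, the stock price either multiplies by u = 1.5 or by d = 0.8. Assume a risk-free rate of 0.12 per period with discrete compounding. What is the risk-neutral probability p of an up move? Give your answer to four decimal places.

Risk-neutral probability p = (1 + 0.12 − 0.8)/(1.5 − 0.8) = 0.3200/0.7000 = 0.4571

p = 0.4571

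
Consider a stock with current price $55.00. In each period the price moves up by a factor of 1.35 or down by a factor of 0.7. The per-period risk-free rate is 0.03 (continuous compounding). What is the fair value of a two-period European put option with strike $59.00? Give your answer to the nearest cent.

Risk-neutral probability p = (e^0.03 − 0.7)/(1.35 − 0.7) = 0.3305/0.6500 = 0.5084
Terminal stock prices: S_uu = 100.2, S_ud = 51.97, S_dd = 26.95
Terminal payoffs (K − S): max(-41.24, 0) = 0, max(7.025, 0) = 7.025, max(32.05, 0) = 32.05
Node u (S = 74.25): V_u = e^(−0.03)·[0.5084·0.0000 + 0.4916·7.0250] = 3.3515
Node d (S = 38.5): V_d = e^(−0.03)·[0.5084·7.0250 + 0.4916·32.0500] = 18.7563
Node 0 (S = 55): V_0 = e^(−0.03)·[0.5084·3.3515 + 0.4916·18.7563] = 10.6017

$10.60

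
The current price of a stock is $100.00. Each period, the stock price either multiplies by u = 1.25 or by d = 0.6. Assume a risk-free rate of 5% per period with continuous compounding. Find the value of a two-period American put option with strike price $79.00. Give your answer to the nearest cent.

Risk-neutral probability p = (e^0.05 − 0.6)/(1.25 − 0.6) = 0.4513/0.6500 = 0.6943
Terminal stock prices: S_uu = 156.2, S_ud = 75, S_dd = 36
Terminal payoffs (K − S): max(-77.25, 0) = 0, max(4, 0) = 4, max(43, 0) = 43
Node u (S = 125): continuation = e^(−0.05)·[0.6943·0.0000 + 0.3057·4.0000] = 1.1633; exercise value = 0.0000 ≤ continuation, so V_u = 1.1633
Node d (S = 60): continuation = e^(−0.05)·[0.6943·4.0000 + 0.3057·43.0000] = 15.1471; exercise value = 19.0000 > continuation, so V_d = 19.0000 (exercise)
Node 0 (S = 100): continuation = e^(−0.05)·[0.6943·1.1633 + 0.3057·19.0000] = 6.2939; exercise value = 0.0000 ≤ continuation, so V_0 = 6.2939

$6.29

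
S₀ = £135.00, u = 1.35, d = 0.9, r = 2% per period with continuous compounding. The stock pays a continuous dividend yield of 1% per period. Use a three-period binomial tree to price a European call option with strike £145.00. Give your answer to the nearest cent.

Per-period risk-free factor R = e^0.02 = 1.0202; dividend-adjusted growth = e^(0.02−0.01) = 1.0101.
Risk-neutral probability p = (1.0101 − 0.9)/(1.35 − 0.9) = 0.1101/0.4500 = 0.2446
Terminal stock prices: S_uuu = 332.2, S_uud = 221.4, S_udd = 147.6, S_ddd = 98.42
Terminal payoffs (S − K): max(187.2, 0) = 187.2, max(76.43, 0) = 76.43, max(2.623, 0) = 2.623, max(-46.58, 0) = 0
Node uu (S = 246): V_uu = e^(−0.02)·[0.2446·187.1506 + 0.7554·76.4338] = 101.4606
Node ud (S = 164): V_ud = e^(−0.02)·[0.2446·76.4338 + 0.7554·2.6225] = 20.2641
Node dd (S = 109.4): V_dd = e^(−0.02)·[0.2446·2.6225 + 0.7554·0.0000] = 0.6286
Node u (S = 182.2): V_u = e^(−0.02)·[0.2446·101.4606 + 0.7554·20.2641] = 39.3267
Node d (S = 121.5): V_d = e^(−0.02)·[0.2446·20.2641 + 0.7554·0.6286] = 5.3231
Node 0 (S = 135): V_0 = e^(−0.02)·[0.2446·39.3267 + 0.7554·5.3231] = 13.3688

£13.37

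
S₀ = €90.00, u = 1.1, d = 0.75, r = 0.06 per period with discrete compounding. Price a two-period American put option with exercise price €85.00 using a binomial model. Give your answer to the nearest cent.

Risk-neutral probability p = (1 + 0.06 − 0.75)/(1.1 − 0.75) = 0.3100/0.3500 = 0.8857
Terminal stock prices: S_uu = 108.9, S_ud = 74.25, S_dd = 50.62
Terminal payoffs (K − S): max(-23.9, 0) = 0, max(10.75, 0) = 10.75, max(34.38, 0) = 34.38
Node u (S = 99): continuation = 1/1.06·[0.8857·0.0000 + 0.1143·10.7500] = 1.1590; exercise value = 0.0000 ≤ continuation, so V_u = 1.1590
Node d (S = 67.5): continuation = 1/1.06·[0.8857·10.7500 + 0.1143·34.3750] = 12.6887; exercise value = 17.5000 > continuation, so V_d = 17.5000 (exercise)
Node 0 (S = 90): continuation = 1/1.06·[0.8857·1.1590 + 0.1143·17.5000] = 2.8553; exercise value = 0.0000 ≤ continuation, so V_0 = 2.8553

€2.86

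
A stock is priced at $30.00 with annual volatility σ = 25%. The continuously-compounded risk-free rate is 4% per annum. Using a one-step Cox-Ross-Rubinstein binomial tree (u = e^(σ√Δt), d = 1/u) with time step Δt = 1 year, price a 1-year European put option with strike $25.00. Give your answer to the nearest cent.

CRR parameters: u = e^(σ√Δt) = e^(0.25·√1) = 1.2840, d = 1/u = 0.7788
Per-period rate: rΔt = 0.04·1 = 0.04, so R = e^0.04 = 1.0408
Risk-neutral probability p = (e^0.04 − 0.7788)/(1.2840 − 0.7788) = 0.2620/0.5052 = 0.5186
Terminal stock prices: S_u = 38.52, S_d = 23.36
Terminal payoffs (K − S): max(-13.52, 0) = 0, max(1.636, 0) = 1.636
Node 0 (S = 30): V_0 = e^(−0.04)·[0.5186·0.0000 + 0.4814·1.6360] = 0.7567

$0.76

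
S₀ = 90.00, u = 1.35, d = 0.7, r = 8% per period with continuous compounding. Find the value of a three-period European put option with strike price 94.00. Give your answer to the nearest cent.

Risk-neutral probability p = (e^0.08 − 0.7)/(1.35 − 0.7) = 0.3833/0.6500 = 0.5897
Terminal stock prices: S_uuu = 221.4, S_uud = 114.8, S_udd = 59.53, S_ddd = 30.87
Terminal payoffs (K − S): max(-127.4, 0) = 0, max(-20.82, 0) = 0, max(34.47, 0) = 34.47, max(63.13, 0) = 63.13
Node uu (S = 164): V_uu = e^(−0.08)·[0.5897·0.0000 + 0.4103·0.0000] = 0.0000
Node ud (S = 85.05): V_ud = e^(−0.08)·[0.5897·0.0000 + 0.4103·34.4650] = 13.0547
Node dd (S = 44.1): V_dd = e^(−0.08)·[0.5897·34.4650 + 0.4103·63.1300] = 42.6729
Node u (S = 121.5): V_u = e^(−0.08)·[0.5897·0.0000 + 0.4103·13.0547] = 4.9448
Node d (S = 63): V_d = e^(−0.08)·[0.5897·13.0547 + 0.4103·42.6729] = 23.2698
Node 0 (S = 90): V_0 = e^(−0.08)·[0.5897·4.9448 + 0.4103·23.2698] = 11.5058

11.51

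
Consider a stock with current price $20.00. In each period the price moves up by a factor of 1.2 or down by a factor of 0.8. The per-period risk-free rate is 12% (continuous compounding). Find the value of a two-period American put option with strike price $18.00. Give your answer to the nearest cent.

$0.32

Risk-neutral probability p = (e^0.12 − 0.8)/(1.2 − 0.8) = 0.3275/0.4000 = 0.8187
Terminal stock prices: S_uu = 28.8, S_ud = 19.2, S_dd = 12.8
Terminal payoffs (K − S): max(-10.8, 0) = 0, max(-1.2, 0) = 0, max(5.2, 0) = 5.2
Node u (S = 24): continuation = e^(−0.12)·[0.8187·0.0000 + 0.1813·0.0000] = 0.0000; exercise value = 0.0000 ≤ continuation, so V_u = 0.0000
Node d (S = 16): continuation = e^(−0.12)·[0.8187·0.0000 + 0.1813·5.2000] = 0.8360; exercise value = 2.0000 > continuation, so V_d = 2.0000 (exercise)
Node 0 (S = 20): continuation = e^(−0.12)·[0.8187·0.0000 + 0.1813·2.0000] = 0.3215; exercise value = 0.0000 ≤ continuation, so V_0 = 0.3215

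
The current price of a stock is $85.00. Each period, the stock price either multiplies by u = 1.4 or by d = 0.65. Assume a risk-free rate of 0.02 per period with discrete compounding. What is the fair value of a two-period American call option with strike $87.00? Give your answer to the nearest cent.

$18.62

Risk-neutral probability p = (1 + 0.02 − 0.65)/(1.4 − 0.65) = 0.3700/0.7500 = 0.4933
Terminal stock prices: S_uu = 166.6, S_ud = 77.35, S_dd = 35.91
Terminal payoffs (S − K): max(79.6, 0) = 79.6, max(-9.65, 0) = 0, max(-51.09, 0) = 0
Node u (S = 119): continuation = 1/1.02·[0.4933·79.6000 + 0.5067·0.0000] = 38.4993; exercise value = 32.0000 ≤ continuation, so V_u = 38.4993
Node d (S = 55.25): continuation = 1/1.02·[0.4933·0.0000 + 0.5067·0.0000] = 0.0000; exercise value = 0.0000 ≤ continuation, so V_d = 0.0000
Node 0 (S = 85): continuation = 1/1.02·[0.4933·38.4993 + 0.5067·0.0000] = 18.6206; exercise value = 0.0000 ≤ continuation, so V_0 = 18.6206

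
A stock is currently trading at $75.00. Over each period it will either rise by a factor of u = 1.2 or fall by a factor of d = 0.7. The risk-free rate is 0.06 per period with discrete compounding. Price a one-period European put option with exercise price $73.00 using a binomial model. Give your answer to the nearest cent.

$5.42

Risk-neutral probability p = (1 + 0.06 − 0.7)/(1.2 − 0.7) = 0.3600/0.5000 = 0.7200
Terminal stock prices: S_u = 90, S_d = 52.5
Terminal payoffs (K − S): max(-17, 0) = 0, max(20.5, 0) = 20.5
Node 0 (S = 75): V_0 = 1/1.06·[0.7200·0.0000 + 0.2800·20.5000] = 5.4151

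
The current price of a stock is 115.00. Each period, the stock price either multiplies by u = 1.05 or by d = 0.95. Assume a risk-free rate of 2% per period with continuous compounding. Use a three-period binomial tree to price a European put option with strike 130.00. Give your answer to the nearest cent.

Risk-neutral probability p = (e^0.02 − 0.95)/(1.05 − 0.95) = 0.0702/0.1000 = 0.7020
Terminal stock prices: S_uuu = 133.1, S_uud = 120.4, S_udd = 109, S_ddd = 98.6
Terminal payoffs (K − S): max(-3.127, 0) = 0, max(9.552, 0) = 9.552, max(21.02, 0) = 21.02, max(31.4, 0) = 31.4
Node uu (S = 126.8): V_uu = e^(−0.02)·[0.7020·0.0000 + 0.2980·9.5519] = 2.7900
Node ud (S = 114.7): V_ud = e^(−0.02)·[0.7020·9.5519 + 0.2980·21.0231] = 12.7133
Node dd (S = 103.8): V_dd = e^(−0.02)·[0.7020·21.0231 + 0.2980·31.4019] = 23.6383
Node u (S = 120.8): V_u = e^(−0.02)·[0.7020·2.7900 + 0.2980·12.7133] = 5.6332
Node d (S = 109.2): V_d = e^(−0.02)·[0.7020·12.7133 + 0.2980·23.6383] = 15.6526
Node 0 (S = 115): V_0 = e^(−0.02)·[0.7020·5.6332 + 0.2980·15.6526] = 8.4482

8.45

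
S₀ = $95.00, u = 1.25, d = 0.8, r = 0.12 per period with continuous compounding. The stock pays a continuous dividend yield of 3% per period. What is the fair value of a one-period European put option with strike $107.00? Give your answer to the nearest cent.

Per-period risk-free factor R = e^0.12 = 1.1275; dividend-adjusted growth = e^(0.12−0.03) = 1.0942.
Risk-neutral probability p = (1.0942 − 0.8)/(1.25 − 0.8) = 0.2942/0.4500 = 0.6537
Terminal stock prices: S_u = 118.8, S_d = 76
Terminal payoffs (K − S): max(-11.75, 0) = 0, max(31, 0) = 31
Node 0 (S = 95): V_0 = e^(−0.12)·[0.6537·0.0000 + 0.3463·31.0000] = 9.5208

$9.52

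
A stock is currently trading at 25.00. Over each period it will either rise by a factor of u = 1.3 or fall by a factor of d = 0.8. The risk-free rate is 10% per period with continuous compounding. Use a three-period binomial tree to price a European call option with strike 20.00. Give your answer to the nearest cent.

Risk-neutral probability p = (e^0.1 − 0.8)/(1.3 − 0.8) = 0.3052/0.5000 = 0.6103
Terminal stock prices: S_uuu = 54.93, S_uud = 33.8, S_udd = 20.8, S_ddd = 12.8
Terminal payoffs (S − K): max(34.93, 0) = 34.93, max(13.8, 0) = 13.8, max(0.8, 0) = 0.8, max(-7.2, 0) = 0
Node uu (S = 42.25): V_uu = e^(−0.1)·[0.6103·34.9250 + 0.3897·13.8000] = 24.1533
Node ud (S = 26): V_ud = e^(−0.1)·[0.6103·13.8000 + 0.3897·0.8000] = 7.9033
Node dd (S = 16): V_dd = e^(−0.1)·[0.6103·0.8000 + 0.3897·0.0000] = 0.4418
Node u (S = 32.5): V_u = e^(−0.1)·[0.6103·24.1533 + 0.3897·7.9033] = 16.1254
Node d (S = 20): V_d = e^(−0.1)·[0.6103·7.9033 + 0.3897·0.4418] = 4.5204
Node 0 (S = 25): V_0 = e^(−0.1)·[0.6103·16.1254 + 0.3897·4.5204] = 10.4992

10.50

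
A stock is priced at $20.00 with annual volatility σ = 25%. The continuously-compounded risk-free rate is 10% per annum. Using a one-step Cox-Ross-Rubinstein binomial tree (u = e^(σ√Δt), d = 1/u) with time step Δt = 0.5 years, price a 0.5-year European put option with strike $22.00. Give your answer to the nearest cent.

$1.99

CRR parameters: u = e^(σ√Δt) = e^(0.25·√0.5) = 1.1934, d = 1/u = 0.8380
Per-period rate: rΔt = 0.1·0.5 = 0.05, so R = e^0.05 = 1.0513
Risk-neutral probability p = (e^0.05 − 0.8380)/(1.1934 − 0.8380) = 0.2133/0.3554 = 0.6002
Terminal stock prices: S_u = 23.87, S_d = 16.76
Terminal payoffs (K − S): max(-1.867, 0) = 0, max(5.241, 0) = 5.241
Node 0 (S = 20): V_0 = e^(−0.05)·[0.6002·0.0000 + 0.3998·5.2407] = 1.9931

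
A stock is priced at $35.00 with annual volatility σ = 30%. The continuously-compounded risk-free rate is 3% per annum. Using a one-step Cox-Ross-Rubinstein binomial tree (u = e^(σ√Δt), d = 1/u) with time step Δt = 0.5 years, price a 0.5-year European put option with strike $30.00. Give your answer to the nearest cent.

$0.86

CRR parameters: u = e^(σ√Δt) = e^(0.3·√0.5) = 1.2363, d = 1/u = 0.8089
Per-period rate: rΔt = 0.03·0.5 = 0.015, so R = e^0.015 = 1.0151
Risk-neutral probability p = (e^0.015 − 0.8089)/(1.2363 − 0.8089) = 0.2063/0.4275 = 0.4825
Terminal stock prices: S_u = 43.27, S_d = 28.31
Terminal payoffs (K − S): max(-13.27, 0) = 0, max(1.69, 0) = 1.69
Node 0 (S = 35): V_0 = e^(−0.015)·[0.4825·0.0000 + 0.5175·1.6900] = 0.8615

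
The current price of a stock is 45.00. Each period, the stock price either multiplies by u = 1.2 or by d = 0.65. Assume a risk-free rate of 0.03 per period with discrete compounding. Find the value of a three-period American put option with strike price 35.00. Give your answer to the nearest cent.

Risk-neutral probability p = (1 + 0.03 − 0.65)/(1.2 − 0.65) = 0.3800/0.5500 = 0.6909
Terminal stock prices: S_uuu = 77.76, S_uud = 42.12, S_udd = 22.82, S_ddd = 12.36
Terminal payoffs (K − S): max(-42.76, 0) = 0, max(-7.12, 0) = 0, max(12.18, 0) = 12.18, max(22.64, 0) = 22.64
Node uu (S = 64.8): continuation = 1/1.03·[0.6909·0.0000 + 0.3091·0.0000] = 0.0000; exercise value = 0.0000 ≤ continuation, so V_uu = 0.0000
Node ud (S = 35.1): continuation = 1/1.03·[0.6909·0.0000 + 0.3091·12.1850] = 3.6566; exercise value = 0.0000 ≤ continuation, so V_ud = 3.6566
Node dd (S = 19.01): continuation = 1/1.03·[0.6909·12.1850 + 0.3091·22.6419] = 14.9681; exercise value = 15.9875 > continuation, so V_dd = 15.9875 (exercise)
Node u (S = 54): continuation = 1/1.03·[0.6909·0.0000 + 0.3091·3.6566] = 1.0973; exercise value = 0.0000 ≤ continuation, so V_u = 1.0973
Node d (S = 29.25): continuation = 1/1.03·[0.6909·3.6566 + 0.3091·15.9875] = 7.2504; exercise value = 5.7500 ≤ continuation, so V_d = 7.2504
Node 0 (S = 45): continuation = 1/1.03·[0.6909·1.0973 + 0.3091·7.2504] = 2.9118; exercise value = 0.0000 ≤ continuation, so V_0 = 2.9118

2.91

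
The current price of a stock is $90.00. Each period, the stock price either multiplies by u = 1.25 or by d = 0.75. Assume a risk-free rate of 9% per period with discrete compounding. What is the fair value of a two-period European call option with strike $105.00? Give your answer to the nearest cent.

$13.86

Risk-neutral probability p = (1 + 0.09 − 0.75)/(1.25 − 0.75) = 0.3400/0.5000 = 0.6800
Terminal stock prices: S_uu = 140.6, S_ud = 84.38, S_dd = 50.62
Terminal payoffs (S − K): max(35.62, 0) = 35.62, max(-20.62, 0) = 0, max(-54.38, 0) = 0
Node u (S = 112.5): V_u = 1/1.09·[0.6800·35.6250 + 0.3200·0.0000] = 22.2248
Node d (S = 67.5): V_d = 1/1.09·[0.6800·0.0000 + 0.3200·0.0000] = 0.0000
Node 0 (S = 90): V_0 = 1/1.09·[0.6800·22.2248 + 0.3200·0.0000] = 13.8650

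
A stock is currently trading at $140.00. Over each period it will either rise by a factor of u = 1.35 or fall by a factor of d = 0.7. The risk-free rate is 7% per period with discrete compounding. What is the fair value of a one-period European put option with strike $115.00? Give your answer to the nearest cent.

$6.84

Risk-neutral probability p = (1 + 0.07 − 0.7)/(1.35 − 0.7) = 0.3700/0.6500 = 0.5692
Terminal stock prices: S_u = 189, S_d = 98
Terminal payoffs (K − S): max(-74, 0) = 0, max(17, 0) = 17
Node 0 (S = 140): V_0 = 1/1.07·[0.5692·0.0000 + 0.4308·17.0000] = 6.8440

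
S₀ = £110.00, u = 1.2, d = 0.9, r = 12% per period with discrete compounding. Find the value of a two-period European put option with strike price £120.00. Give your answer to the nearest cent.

£2.13

Risk-neutral probability p = (1 + 0.12 − 0.9)/(1.2 − 0.9) = 0.2200/0.3000 = 0.7333
Terminal stock prices: S_uu = 158.4, S_ud = 118.8, S_dd = 89.1
Terminal payoffs (K − S): max(-38.4, 0) = 0, max(1.2, 0) = 1.2, max(30.9, 0) = 30.9
Node u (S = 132): V_u = 1/1.12·[0.7333·0.0000 + 0.2667·1.2000] = 0.2857
Node d (S = 99): V_d = 1/1.12·[0.7333·1.2000 + 0.2667·30.9000] = 8.1429
Node 0 (S = 110): V_0 = 1/1.12·[0.7333·0.2857 + 0.2667·8.1429] = 2.1259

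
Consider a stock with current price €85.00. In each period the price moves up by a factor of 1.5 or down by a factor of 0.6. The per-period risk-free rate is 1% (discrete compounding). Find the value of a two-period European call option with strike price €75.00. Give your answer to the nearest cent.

Risk-neutral probability p = (1 + 0.01 − 0.6)/(1.5 − 0.6) = 0.4100/0.9000 = 0.4556
Terminal stock prices: S_uu = 191.2, S_ud = 76.5, S_dd = 30.6
Terminal payoffs (S − K): max(116.2, 0) = 116.2, max(1.5, 0) = 1.5, max(-44.4, 0) = 0
Node u (S = 127.5): V_u = 1/1.01·[0.4556·116.2500 + 0.5444·1.5000] = 53.2426
Node d (S = 51): V_d = 1/1.01·[0.4556·1.5000 + 0.5444·0.0000] = 0.6766
Node 0 (S = 85): V_0 = 1/1.01·[0.4556·53.2426 + 0.5444·0.6766] = 24.3795

€24.38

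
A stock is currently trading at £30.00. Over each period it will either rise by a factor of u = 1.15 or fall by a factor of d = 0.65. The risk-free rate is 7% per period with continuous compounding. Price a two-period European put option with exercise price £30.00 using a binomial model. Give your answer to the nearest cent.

£2.09

Risk-neutral probability p = (e^0.07 − 0.65)/(1.15 − 0.65) = 0.4225/0.5000 = 0.8450
Terminal stock prices: S_uu = 39.67, S_ud = 22.43, S_dd = 12.68
Terminal payoffs (K − S): max(-9.675, 0) = 0, max(7.575, 0) = 7.575, max(17.32, 0) = 17.32
Node u (S = 34.5): V_u = e^(−0.07)·[0.8450·0.0000 + 0.1550·7.5750] = 1.0946
Node d (S = 19.5): V_d = e^(−0.07)·[0.8450·7.5750 + 0.1550·17.3250] = 8.4718
Node 0 (S = 30): V_0 = e^(−0.07)·[0.8450·1.0946 + 0.1550·8.4718] = 2.0867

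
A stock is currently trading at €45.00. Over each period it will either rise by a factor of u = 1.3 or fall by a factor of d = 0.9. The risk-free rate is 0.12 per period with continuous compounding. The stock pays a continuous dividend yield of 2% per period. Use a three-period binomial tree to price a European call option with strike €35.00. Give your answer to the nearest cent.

€18.14

Per-period risk-free factor R = e^0.12 = 1.1275; dividend-adjusted growth = e^(0.12−0.02) = 1.1052.
Risk-neutral probability p = (1.1052 − 0.9)/(1.3 − 0.9) = 0.2052/0.4000 = 0.5129
Terminal stock prices: S_uuu = 98.87, S_uud = 68.45, S_udd = 47.39, S_ddd = 32.81
Terminal payoffs (S − K): max(63.87, 0) = 63.87, max(33.45, 0) = 33.45, max(12.39, 0) = 12.39, max(-2.195, 0) = 0
Node uu (S = 76.05): V_uu = e^(−0.12)·[0.5129·63.8650 + 0.4871·33.4450] = 43.5019
Node ud (S = 52.65): V_ud = e^(−0.12)·[0.5129·33.4450 + 0.4871·12.3850] = 20.5652
Node dd (S = 36.45): V_dd = e^(−0.12)·[0.5129·12.3850 + 0.4871·0.0000] = 5.6343
Node u (S = 58.5): V_u = e^(−0.12)·[0.5129·43.5019 + 0.4871·20.5652] = 28.6742
Node d (S = 40.5): V_d = e^(−0.12)·[0.5129·20.5652 + 0.4871·5.6343] = 11.7896
Node 0 (S = 45): V_0 = e^(−0.12)·[0.5129·28.6742 + 0.4871·11.7896] = 18.1377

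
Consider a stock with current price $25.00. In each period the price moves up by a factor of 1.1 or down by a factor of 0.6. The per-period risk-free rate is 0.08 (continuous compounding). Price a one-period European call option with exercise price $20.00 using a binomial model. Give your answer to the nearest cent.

$6.69

Risk-neutral probability p = (e^0.08 − 0.6)/(1.1 − 0.6) = 0.4833/0.5000 = 0.9666
Terminal stock prices: S_u = 27.5, S_d = 15
Terminal payoffs (S − K): max(7.5, 0) = 7.5, max(-5, 0) = 0
Node 0 (S = 25): V_0 = e^(−0.08)·[0.9666·7.5000 + 0.0334·0.0000] = 6.6920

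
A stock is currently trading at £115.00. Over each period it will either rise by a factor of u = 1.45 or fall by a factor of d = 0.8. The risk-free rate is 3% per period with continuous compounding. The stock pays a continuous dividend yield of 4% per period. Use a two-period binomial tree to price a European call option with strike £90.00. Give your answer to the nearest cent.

Per-period risk-free factor R = e^0.03 = 1.0305; dividend-adjusted growth = e^(0.03−0.04) = 0.9900.
Risk-neutral probability p = (0.9900 − 0.8)/(1.45 − 0.8) = 0.1900/0.6500 = 0.2924
Terminal stock prices: S_uu = 241.8, S_ud = 133.4, S_dd = 73.6
Terminal payoffs (S − K): max(151.8, 0) = 151.8, max(43.4, 0) = 43.4, max(-16.4, 0) = 0
Node u (S = 166.8): V_u = e^(−0.03)·[0.2924·151.7875 + 0.7076·43.4000] = 72.8715
Node d (S = 92): V_d = e^(−0.03)·[0.2924·43.4000 + 0.7076·0.0000] = 12.3145
Node 0 (S = 115): V_0 = e^(−0.03)·[0.2924·72.8715 + 0.7076·12.3145] = 29.1332

£29.13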